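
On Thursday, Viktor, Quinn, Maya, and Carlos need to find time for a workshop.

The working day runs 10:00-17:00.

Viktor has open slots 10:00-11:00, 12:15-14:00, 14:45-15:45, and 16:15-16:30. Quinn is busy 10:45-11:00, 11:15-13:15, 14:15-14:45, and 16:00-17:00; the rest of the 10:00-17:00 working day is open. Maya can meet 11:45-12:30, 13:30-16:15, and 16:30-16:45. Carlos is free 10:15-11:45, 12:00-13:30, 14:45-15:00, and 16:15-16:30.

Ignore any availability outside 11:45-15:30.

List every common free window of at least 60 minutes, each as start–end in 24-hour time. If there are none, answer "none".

none

Quinn free within 10:00–17:00: 10:00–10:45, 11:00–11:15, 13:15–14:15, 14:45–16:00.
Viktor ∩ Quinn: 10:00–10:45, 13:15–14:00, 14:45–15:45.
Viktor ∩ Quinn ∩ Maya: 13:30–14:00, 14:45–15:45.
Viktor ∩ Quinn ∩ Maya ∩ Carlos: 14:45–15:00.
Restricted to 11:45–15:30: 14:45–15:00.
Windows ≥ 60 min: (none).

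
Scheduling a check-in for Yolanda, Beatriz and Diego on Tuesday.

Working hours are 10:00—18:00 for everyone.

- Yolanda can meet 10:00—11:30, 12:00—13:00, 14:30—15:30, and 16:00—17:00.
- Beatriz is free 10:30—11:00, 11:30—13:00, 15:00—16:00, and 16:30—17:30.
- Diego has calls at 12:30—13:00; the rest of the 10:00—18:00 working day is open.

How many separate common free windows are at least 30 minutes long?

Diego free within 10:00–18:00: 10:00–12:30, 13:00–18:00.
Yolanda ∩ Beatriz: 10:30–11:00, 12:00–13:00, 15:00–15:30, 16:30–17:00.
Yolanda ∩ Beatriz ∩ Diego: 10:30–11:00, 12:00–12:30, 15:00–15:30, 16:30–17:00.
Windows ≥ 30 min: 10:30–11:00, 12:00–12:30, 15:00–15:30, 16:30–17:00.
That's 4 windows.

4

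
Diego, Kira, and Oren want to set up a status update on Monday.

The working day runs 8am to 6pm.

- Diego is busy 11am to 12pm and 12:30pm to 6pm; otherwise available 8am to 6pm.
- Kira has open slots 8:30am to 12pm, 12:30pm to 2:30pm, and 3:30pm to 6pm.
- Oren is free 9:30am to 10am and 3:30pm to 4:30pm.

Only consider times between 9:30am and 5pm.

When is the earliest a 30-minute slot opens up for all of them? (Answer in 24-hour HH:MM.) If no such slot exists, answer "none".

09:30

Diego free within 08:00–18:00: 08:00–11:00, 12:00–12:30.
Diego ∩ Kira: 08:30–11:00.
Diego ∩ Kira ∩ Oren: 09:30–10:00.
Restricted to 09:30–17:00: 09:30–10:00.
Windows ≥ 30 min: 09:30–10:00.
Earliest such window starts at 09:30.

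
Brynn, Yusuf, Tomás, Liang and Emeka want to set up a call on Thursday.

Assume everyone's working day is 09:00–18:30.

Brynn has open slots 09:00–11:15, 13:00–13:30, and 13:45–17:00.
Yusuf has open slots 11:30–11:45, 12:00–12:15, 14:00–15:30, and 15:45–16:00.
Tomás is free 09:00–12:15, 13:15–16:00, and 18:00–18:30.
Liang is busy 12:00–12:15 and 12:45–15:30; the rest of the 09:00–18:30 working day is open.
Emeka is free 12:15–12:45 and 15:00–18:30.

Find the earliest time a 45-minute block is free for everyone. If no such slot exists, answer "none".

none

Liang free within 09:00–18:30: 09:00–12:00, 12:15–12:45, 15:30–18:30.
Brynn ∩ Yusuf: 14:00–15:30, 15:45–16:00.
Brynn ∩ Yusuf ∩ Tomás: 14:00–15:30, 15:45–16:00.
Brynn ∩ Yusuf ∩ Tomás ∩ Liang: 15:45–16:00.
Brynn ∩ Yusuf ∩ Tomás ∩ Liang ∩ Emeka: 15:45–16:00.
Windows ≥ 45 min: (none).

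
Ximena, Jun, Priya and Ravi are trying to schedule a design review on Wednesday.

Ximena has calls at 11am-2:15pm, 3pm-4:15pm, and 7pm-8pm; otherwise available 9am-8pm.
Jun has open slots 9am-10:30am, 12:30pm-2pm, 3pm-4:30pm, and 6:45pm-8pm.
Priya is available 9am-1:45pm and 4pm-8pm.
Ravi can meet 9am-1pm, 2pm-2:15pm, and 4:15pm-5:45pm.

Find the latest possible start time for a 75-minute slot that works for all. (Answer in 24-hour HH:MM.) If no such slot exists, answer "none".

09:15

Ximena free within 09:00–20:00: 09:00–11:00, 14:15–15:00, 16:15–19:00.
Ximena ∩ Jun: 09:00–10:30, 16:15–16:30, 18:45–19:00.
Ximena ∩ Jun ∩ Priya: 09:00–10:30, 16:15–16:30, 18:45–19:00.
Ximena ∩ Jun ∩ Priya ∩ Ravi: 09:00–10:30, 16:15–16:30.
Windows ≥ 75 min: 09:00–10:30.
Latest start in the last window 09:00–10:30 is 10:30 − 75 min = 09:15.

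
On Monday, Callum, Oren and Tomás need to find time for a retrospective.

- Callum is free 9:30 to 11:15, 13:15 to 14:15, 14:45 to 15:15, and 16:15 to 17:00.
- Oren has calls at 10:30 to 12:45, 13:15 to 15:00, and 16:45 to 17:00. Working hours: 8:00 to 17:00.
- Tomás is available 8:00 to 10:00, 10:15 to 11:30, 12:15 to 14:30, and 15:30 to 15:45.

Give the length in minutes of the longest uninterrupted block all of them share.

Oren free within 08:00–17:00: 08:00–10:30, 12:45–13:15, 15:00–16:45.
Callum ∩ Oren: 09:30–10:30, 15:00–15:15, 16:15–16:45.
Callum ∩ Oren ∩ Tomás: 09:30–10:00, 10:15–10:30.
Common window lengths: 30, 15 min; longest is 30.

30 minutes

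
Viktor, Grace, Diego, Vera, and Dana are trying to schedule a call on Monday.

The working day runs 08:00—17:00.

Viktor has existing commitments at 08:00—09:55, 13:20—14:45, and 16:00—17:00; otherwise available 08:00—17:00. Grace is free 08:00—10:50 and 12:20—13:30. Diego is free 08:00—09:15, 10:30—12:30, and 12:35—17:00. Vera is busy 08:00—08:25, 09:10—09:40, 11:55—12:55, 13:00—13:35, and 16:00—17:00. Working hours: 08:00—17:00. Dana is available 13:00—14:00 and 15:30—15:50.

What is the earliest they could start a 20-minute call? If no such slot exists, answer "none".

Viktor free within 08:00–17:00: 09:55–13:20, 14:45–16:00.
Vera free within 08:00–17:00: 08:25–09:10, 09:40–11:55, 12:55–13:00, 13:35–16:00.
Viktor ∩ Grace: 09:55–10:50, 12:20–13:20.
Viktor ∩ Grace ∩ Diego: 10:30–10:50, 12:20–12:30, 12:35–13:20.
Viktor ∩ Grace ∩ Diego ∩ Vera: 10:30–10:50, 12:55–13:00.
Viktor ∩ Grace ∩ Diego ∩ Vera ∩ Dana: (none).
Windows ≥ 20 min: (none).

none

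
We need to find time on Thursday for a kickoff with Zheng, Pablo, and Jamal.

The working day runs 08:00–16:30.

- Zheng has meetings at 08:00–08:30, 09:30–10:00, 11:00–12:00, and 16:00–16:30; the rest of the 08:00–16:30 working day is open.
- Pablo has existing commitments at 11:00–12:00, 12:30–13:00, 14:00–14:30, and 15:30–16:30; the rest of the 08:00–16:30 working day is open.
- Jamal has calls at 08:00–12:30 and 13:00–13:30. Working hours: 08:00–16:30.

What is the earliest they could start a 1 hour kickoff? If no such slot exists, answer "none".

Zheng free within 08:00–16:30: 08:30–09:30, 10:00–11:00, 12:00–16:00.
Pablo free within 08:00–16:30: 08:00–11:00, 12:00–12:30, 13:00–14:00, 14:30–15:30.
Jamal free within 08:00–16:30: 12:30–13:00, 13:30–16:30.
Zheng ∩ Pablo: 08:30–09:30, 10:00–11:00, 12:00–12:30, 13:00–14:00, 14:30–15:30.
Zheng ∩ Pablo ∩ Jamal: 13:30–14:00, 14:30–15:30.
Windows ≥ 60 min: 14:30–15:30.
Earliest such window starts at 14:30.

14:30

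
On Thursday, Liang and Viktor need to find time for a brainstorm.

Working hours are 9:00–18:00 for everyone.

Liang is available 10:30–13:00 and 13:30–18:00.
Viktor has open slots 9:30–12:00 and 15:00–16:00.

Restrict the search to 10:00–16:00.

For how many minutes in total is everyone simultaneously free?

Liang ∩ Viktor: 10:30–12:00, 15:00–16:00.
Restricted to 10:00–16:00: 10:30–12:00, 15:00–16:00.
Total common minutes: 90 + 60 = 150.

150 minutes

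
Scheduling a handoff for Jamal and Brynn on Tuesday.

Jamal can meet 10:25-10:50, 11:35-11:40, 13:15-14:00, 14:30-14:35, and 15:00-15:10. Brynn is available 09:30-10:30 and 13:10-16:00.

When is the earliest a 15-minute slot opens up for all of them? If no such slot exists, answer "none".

Jamal ∩ Brynn: 10:25–10:30, 13:15–14:00, 14:30–14:35, 15:00–15:10.
Windows ≥ 15 min: 13:15–14:00.
Earliest such window starts at 13:15.

13:15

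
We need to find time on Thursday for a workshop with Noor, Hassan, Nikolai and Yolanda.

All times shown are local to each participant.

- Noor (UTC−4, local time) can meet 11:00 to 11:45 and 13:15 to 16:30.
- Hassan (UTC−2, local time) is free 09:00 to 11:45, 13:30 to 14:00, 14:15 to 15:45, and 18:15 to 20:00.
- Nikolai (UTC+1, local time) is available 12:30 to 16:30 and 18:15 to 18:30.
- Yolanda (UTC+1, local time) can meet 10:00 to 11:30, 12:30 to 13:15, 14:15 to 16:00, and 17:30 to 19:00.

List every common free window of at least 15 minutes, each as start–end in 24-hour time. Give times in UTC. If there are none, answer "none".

Noor → UTC: 15:00–15:45, 17:15–20:30.
Hassan → UTC: 11:00–13:45, 15:30–16:00, 16:15–17:45, 20:15–22:00.
Nikolai → UTC: 11:30–15:30, 17:15–17:30.
Yolanda → UTC: 09:00–10:30, 11:30–12:15, 13:15–15:00, 16:30–18:00.
Noor ∩ Hassan: 15:30–15:45, 17:15–17:45, 20:15–20:30.
Noor ∩ Hassan ∩ Nikolai: 17:15–17:30.
Noor ∩ Hassan ∩ Nikolai ∩ Yolanda: 17:15–17:30.
Windows ≥ 15 min: 17:15–17:30.

17:15–17:30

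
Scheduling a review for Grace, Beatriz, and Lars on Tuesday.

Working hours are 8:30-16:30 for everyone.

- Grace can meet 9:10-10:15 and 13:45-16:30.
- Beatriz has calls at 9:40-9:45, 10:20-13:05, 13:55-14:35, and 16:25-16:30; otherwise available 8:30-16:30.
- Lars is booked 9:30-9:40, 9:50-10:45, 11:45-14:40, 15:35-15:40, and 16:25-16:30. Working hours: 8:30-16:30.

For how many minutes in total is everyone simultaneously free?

Beatriz free within 08:30–16:30: 08:30–09:40, 09:45–10:20, 13:05–13:55, 14:35–16:25.
Lars free within 08:30–16:30: 08:30–09:30, 09:40–09:50, 10:45–11:45, 14:40–15:35, 15:40–16:25.
Grace ∩ Beatriz: 09:10–09:40, 09:45–10:15, 13:45–13:55, 14:35–16:25.
Grace ∩ Beatriz ∩ Lars: 09:10–09:30, 09:45–09:50, 14:40–15:35, 15:40–16:25.
Total common minutes: 20 + 5 + 55 + 45 = 125.

125 minutes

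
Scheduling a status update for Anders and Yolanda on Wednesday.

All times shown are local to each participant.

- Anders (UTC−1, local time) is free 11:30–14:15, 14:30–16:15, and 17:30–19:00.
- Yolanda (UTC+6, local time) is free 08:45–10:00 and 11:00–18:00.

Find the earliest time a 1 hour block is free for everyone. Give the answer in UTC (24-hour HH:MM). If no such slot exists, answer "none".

Anders → UTC: 12:30–15:15, 15:30–17:15, 18:30–20:00.
Yolanda → UTC: 02:45–04:00, 05:00–12:00.
Anders ∩ Yolanda: (none).
Windows ≥ 60 min: (none).

none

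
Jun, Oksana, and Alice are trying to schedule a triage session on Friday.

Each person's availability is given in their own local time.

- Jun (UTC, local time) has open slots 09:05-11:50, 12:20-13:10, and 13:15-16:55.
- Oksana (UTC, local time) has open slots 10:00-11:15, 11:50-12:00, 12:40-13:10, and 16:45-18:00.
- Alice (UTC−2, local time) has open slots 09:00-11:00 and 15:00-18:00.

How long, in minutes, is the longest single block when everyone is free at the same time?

20 minutes

Jun → UTC: 09:05–11:50, 12:20–13:10, 13:15–16:55.
Oksana → UTC: 10:00–11:15, 11:50–12:00, 12:40–13:10, 16:45–18:00.
Alice → UTC: 11:00–13:00, 17:00–20:00.
Jun ∩ Oksana: 10:00–11:15, 12:40–13:10, 16:45–16:55.
Jun ∩ Oksana ∩ Alice: 11:00–11:15, 12:40–13:00.
Common window lengths: 15, 20 min; longest is 20.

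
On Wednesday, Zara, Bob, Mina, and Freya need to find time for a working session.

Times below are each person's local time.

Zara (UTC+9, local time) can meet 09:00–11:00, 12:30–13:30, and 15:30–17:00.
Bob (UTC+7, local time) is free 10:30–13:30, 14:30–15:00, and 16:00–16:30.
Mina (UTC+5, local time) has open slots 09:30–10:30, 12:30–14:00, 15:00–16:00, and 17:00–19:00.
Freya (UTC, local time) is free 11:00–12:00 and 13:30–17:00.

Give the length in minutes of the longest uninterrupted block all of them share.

Zara → UTC: 00:00–02:00, 03:30–04:30, 06:30–08:00.
Bob → UTC: 03:30–06:30, 07:30–08:00, 09:00–09:30.
Mina → UTC: 04:30–05:30, 07:30–09:00, 10:00–11:00, 12:00–14:00.
Freya → UTC: 11:00–12:00, 13:30–17:00.
Zara ∩ Bob: 03:30–04:30, 07:30–08:00.
Zara ∩ Bob ∩ Mina: 07:30–08:00.
Zara ∩ Bob ∩ Mina ∩ Freya: (none).
No common window.

0 minutes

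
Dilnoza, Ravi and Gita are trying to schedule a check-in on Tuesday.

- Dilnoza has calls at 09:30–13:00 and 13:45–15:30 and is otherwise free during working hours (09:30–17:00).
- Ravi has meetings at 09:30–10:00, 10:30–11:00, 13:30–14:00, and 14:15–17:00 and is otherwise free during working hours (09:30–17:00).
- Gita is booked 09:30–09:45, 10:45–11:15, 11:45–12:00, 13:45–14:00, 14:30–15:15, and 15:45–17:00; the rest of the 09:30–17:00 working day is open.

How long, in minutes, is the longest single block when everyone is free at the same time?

Dilnoza free within 09:30–17:00: 13:00–13:45, 15:30–17:00.
Ravi free within 09:30–17:00: 10:00–10:30, 11:00–13:30, 14:00–14:15.
Gita free within 09:30–17:00: 09:45–10:45, 11:15–11:45, 12:00–13:45, 14:00–14:30, 15:15–15:45.
Dilnoza ∩ Ravi: 13:00–13:30.
Dilnoza ∩ Ravi ∩ Gita: 13:00–13:30.
Single common window of 30 minutes.

30 minutes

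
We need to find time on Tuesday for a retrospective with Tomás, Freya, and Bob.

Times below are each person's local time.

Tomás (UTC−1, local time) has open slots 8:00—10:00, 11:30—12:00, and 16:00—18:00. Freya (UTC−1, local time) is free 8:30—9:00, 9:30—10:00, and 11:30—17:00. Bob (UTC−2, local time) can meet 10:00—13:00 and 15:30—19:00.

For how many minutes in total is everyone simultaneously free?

60 minutes

Tomás → UTC: 09:00–11:00, 12:30–13:00, 17:00–19:00.
Freya → UTC: 09:30–10:00, 10:30–11:00, 12:30–18:00.
Bob → UTC: 12:00–15:00, 17:30–21:00.
Tomás ∩ Freya: 09:30–10:00, 10:30–11:00, 12:30–13:00, 17:00–18:00.
Tomás ∩ Freya ∩ Bob: 12:30–13:00, 17:30–18:00.
Total common minutes: 30 + 30 = 60.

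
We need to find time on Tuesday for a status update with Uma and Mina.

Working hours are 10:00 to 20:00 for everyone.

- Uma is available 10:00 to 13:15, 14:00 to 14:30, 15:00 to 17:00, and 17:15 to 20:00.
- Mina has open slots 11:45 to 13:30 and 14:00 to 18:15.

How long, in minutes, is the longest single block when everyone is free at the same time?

Uma ∩ Mina: 11:45–13:15, 14:00–14:30, 15:00–17:00, 17:15–18:15.
Common window lengths: 90, 30, 120, 60 min; longest is 120.

120 minutes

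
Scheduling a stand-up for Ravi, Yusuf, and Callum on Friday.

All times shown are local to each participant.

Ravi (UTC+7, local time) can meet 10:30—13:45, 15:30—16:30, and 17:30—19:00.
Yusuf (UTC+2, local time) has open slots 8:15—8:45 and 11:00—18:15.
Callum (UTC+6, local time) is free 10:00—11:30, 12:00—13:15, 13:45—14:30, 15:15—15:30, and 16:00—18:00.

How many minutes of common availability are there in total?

135 minutes

Ravi → UTC: 03:30–06:45, 08:30–09:30, 10:30–12:00.
Yusuf → UTC: 06:15–06:45, 09:00–16:15.
Callum → UTC: 04:00–05:30, 06:00–07:15, 07:45–08:30, 09:15–09:30, 10:00–12:00.
Ravi ∩ Yusuf: 06:15–06:45, 09:00–09:30, 10:30–12:00.
Ravi ∩ Yusuf ∩ Callum: 06:15–06:45, 09:15–09:30, 10:30–12:00.
Total common minutes: 30 + 15 + 90 = 135.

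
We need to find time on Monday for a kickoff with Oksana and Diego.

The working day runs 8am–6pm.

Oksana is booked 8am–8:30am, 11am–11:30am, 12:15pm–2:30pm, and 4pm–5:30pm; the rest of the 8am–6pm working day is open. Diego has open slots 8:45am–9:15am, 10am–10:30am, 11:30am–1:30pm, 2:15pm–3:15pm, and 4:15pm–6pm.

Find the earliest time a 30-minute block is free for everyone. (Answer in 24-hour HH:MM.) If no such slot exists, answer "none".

08:45

Oksana free within 08:00–18:00: 08:30–11:00, 11:30–12:15, 14:30–16:00, 17:30–18:00.
Oksana ∩ Diego: 08:45–09:15, 10:00–10:30, 11:30–12:15, 14:30–15:15, 17:30–18:00.
Windows ≥ 30 min: 08:45–09:15, 10:00–10:30, 11:30–12:15, 14:30–15:15, 17:30–18:00.
Earliest such window starts at 08:45.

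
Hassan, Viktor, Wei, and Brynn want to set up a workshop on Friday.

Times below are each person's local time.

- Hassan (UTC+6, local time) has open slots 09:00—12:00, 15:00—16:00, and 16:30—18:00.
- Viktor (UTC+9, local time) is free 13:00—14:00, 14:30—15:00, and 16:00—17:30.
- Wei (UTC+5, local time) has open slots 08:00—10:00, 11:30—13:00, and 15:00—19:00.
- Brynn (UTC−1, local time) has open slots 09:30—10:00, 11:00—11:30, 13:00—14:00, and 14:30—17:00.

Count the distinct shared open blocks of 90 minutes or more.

0

Hassan → UTC: 03:00–06:00, 09:00–10:00, 10:30–12:00.
Viktor → UTC: 04:00–05:00, 05:30–06:00, 07:00–08:30.
Wei → UTC: 03:00–05:00, 06:30–08:00, 10:00–14:00.
Brynn → UTC: 10:30–11:00, 12:00–12:30, 14:00–15:00, 15:30–18:00.
Hassan ∩ Viktor: 04:00–05:00, 05:30–06:00.
Hassan ∩ Viktor ∩ Wei: 04:00–05:00.
Hassan ∩ Viktor ∩ Wei ∩ Brynn: (none).
Windows ≥ 90 min: (none).
That's 0 windows.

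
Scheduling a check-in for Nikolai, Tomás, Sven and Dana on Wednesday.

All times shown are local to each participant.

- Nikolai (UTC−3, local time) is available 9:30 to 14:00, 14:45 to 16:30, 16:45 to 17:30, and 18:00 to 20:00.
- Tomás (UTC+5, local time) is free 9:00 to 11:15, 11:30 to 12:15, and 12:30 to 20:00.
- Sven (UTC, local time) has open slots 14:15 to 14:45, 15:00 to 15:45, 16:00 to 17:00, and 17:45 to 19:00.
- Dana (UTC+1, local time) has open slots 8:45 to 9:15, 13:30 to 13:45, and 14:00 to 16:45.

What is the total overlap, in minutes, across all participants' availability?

Nikolai → UTC: 12:30–17:00, 17:45–19:30, 19:45–20:30, 21:00–23:00.
Tomás → UTC: 04:00–06:15, 06:30–07:15, 07:30–15:00.
Sven → UTC: 14:15–14:45, 15:00–15:45, 16:00–17:00, 17:45–19:00.
Dana → UTC: 07:45–08:15, 12:30–12:45, 13:00–15:45.
Nikolai ∩ Tomás: 12:30–15:00.
Nikolai ∩ Tomás ∩ Sven: 14:15–14:45.
Nikolai ∩ Tomás ∩ Sven ∩ Dana: 14:15–14:45.
Total common minutes: 30.

30 minutes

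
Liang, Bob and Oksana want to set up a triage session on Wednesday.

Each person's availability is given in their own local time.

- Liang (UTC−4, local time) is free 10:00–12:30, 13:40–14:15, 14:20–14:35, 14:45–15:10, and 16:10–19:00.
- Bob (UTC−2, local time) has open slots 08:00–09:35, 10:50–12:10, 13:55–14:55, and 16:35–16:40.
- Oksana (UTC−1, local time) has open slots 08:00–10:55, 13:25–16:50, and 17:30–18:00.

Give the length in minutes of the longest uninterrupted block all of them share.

Liang → UTC: 14:00–16:30, 17:40–18:15, 18:20–18:35, 18:45–19:10, 20:10–23:00.
Bob → UTC: 10:00–11:35, 12:50–14:10, 15:55–16:55, 18:35–18:40.
Oksana → UTC: 09:00–11:55, 14:25–17:50, 18:30–19:00.
Liang ∩ Bob: 14:00–14:10, 15:55–16:30.
Liang ∩ Bob ∩ Oksana: 15:55–16:30.
Single common window of 35 minutes.

35 minutes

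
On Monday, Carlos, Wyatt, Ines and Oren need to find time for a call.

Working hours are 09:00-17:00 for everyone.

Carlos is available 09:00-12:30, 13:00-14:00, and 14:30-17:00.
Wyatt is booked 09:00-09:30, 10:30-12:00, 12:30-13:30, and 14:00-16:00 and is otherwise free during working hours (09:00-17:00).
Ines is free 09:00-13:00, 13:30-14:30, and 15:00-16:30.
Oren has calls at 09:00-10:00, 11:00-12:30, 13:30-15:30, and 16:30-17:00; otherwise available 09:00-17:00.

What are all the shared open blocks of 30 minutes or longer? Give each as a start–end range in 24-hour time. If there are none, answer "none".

Wyatt free within 09:00–17:00: 09:30–10:30, 12:00–12:30, 13:30–14:00, 16:00–17:00.
Oren free within 09:00–17:00: 10:00–11:00, 12:30–13:30, 15:30–16:30.
Carlos ∩ Wyatt: 09:30–10:30, 12:00–12:30, 13:30–14:00, 16:00–17:00.
Carlos ∩ Wyatt ∩ Ines: 09:30–10:30, 12:00–12:30, 13:30–14:00, 16:00–16:30.
Carlos ∩ Wyatt ∩ Ines ∩ Oren: 10:00–10:30, 16:00–16:30.
Windows ≥ 30 min: 10:00–10:30, 16:00–16:30.

10:00–10:30, 16:00–16:30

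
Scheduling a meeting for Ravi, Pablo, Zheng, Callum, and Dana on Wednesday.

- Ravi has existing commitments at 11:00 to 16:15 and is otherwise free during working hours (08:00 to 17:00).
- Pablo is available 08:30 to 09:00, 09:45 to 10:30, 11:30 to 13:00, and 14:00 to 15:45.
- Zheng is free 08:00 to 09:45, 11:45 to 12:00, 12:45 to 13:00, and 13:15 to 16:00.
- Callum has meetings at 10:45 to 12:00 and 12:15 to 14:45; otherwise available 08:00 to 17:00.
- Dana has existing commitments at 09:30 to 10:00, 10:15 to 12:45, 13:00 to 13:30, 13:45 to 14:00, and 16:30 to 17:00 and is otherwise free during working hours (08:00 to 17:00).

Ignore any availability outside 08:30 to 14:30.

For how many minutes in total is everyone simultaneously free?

Ravi free within 08:00–17:00: 08:00–11:00, 16:15–17:00.
Callum free within 08:00–17:00: 08:00–10:45, 12:00–12:15, 14:45–17:00.
Dana free within 08:00–17:00: 08:00–09:30, 10:00–10:15, 12:45–13:00, 13:30–13:45, 14:00–16:30.
Ravi ∩ Pablo: 08:30–09:00, 09:45–10:30.
Ravi ∩ Pablo ∩ Zheng: 08:30–09:00.
Ravi ∩ Pablo ∩ Zheng ∩ Callum: 08:30–09:00.
Ravi ∩ Pablo ∩ Zheng ∩ Callum ∩ Dana: 08:30–09:00.
Restricted to 08:30–14:30: 08:30–09:00.
Total common minutes: 30.

30 minutes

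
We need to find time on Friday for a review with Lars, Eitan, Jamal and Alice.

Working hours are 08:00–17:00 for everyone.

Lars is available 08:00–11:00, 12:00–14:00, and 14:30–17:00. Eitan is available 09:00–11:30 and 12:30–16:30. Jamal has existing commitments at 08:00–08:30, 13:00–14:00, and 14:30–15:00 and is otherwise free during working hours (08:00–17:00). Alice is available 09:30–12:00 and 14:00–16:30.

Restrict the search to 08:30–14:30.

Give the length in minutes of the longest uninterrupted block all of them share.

90 minutes

Jamal free within 08:00–17:00: 08:30–13:00, 14:00–14:30, 15:00–17:00.
Lars ∩ Eitan: 09:00–11:00, 12:30–14:00, 14:30–16:30.
Lars ∩ Eitan ∩ Jamal: 09:00–11:00, 12:30–13:00, 15:00–16:30.
Lars ∩ Eitan ∩ Jamal ∩ Alice: 09:30–11:00, 15:00–16:30.
Restricted to 08:30–14:30: 09:30–11:00.
Single common window of 90 minutes.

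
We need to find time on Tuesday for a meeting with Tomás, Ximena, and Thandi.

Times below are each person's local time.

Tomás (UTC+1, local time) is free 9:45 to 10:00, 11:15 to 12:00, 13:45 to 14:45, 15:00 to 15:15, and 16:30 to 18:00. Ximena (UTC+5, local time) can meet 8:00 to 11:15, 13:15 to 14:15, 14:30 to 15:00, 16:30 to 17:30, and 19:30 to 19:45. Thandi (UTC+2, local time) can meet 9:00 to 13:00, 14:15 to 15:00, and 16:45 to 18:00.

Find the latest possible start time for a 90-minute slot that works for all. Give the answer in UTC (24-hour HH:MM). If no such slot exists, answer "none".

Tomás → UTC: 08:45–09:00, 10:15–11:00, 12:45–13:45, 14:00–14:15, 15:30–17:00.
Ximena → UTC: 03:00–06:15, 08:15–09:15, 09:30–10:00, 11:30–12:30, 14:30–14:45.
Thandi → UTC: 07:00–11:00, 12:15–13:00, 14:45–16:00.
Tomás ∩ Ximena: 08:45–09:00.
Tomás ∩ Ximena ∩ Thandi: 08:45–09:00.
Windows ≥ 90 min: (none).

none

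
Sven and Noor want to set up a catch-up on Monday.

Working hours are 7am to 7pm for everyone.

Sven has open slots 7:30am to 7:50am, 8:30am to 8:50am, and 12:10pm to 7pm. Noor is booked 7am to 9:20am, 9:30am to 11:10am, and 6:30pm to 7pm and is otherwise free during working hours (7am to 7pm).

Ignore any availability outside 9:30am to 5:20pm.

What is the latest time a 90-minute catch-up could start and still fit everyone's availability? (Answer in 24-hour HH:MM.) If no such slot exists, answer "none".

15:50

Noor free within 07:00–19:00: 09:20–09:30, 11:10–18:30.
Sven ∩ Noor: 12:10–18:30.
Restricted to 09:30–17:20: 12:10–17:20.
Windows ≥ 90 min: 12:10–17:20.
Latest start in the last window 12:10–17:20 is 17:20 − 90 min = 15:50.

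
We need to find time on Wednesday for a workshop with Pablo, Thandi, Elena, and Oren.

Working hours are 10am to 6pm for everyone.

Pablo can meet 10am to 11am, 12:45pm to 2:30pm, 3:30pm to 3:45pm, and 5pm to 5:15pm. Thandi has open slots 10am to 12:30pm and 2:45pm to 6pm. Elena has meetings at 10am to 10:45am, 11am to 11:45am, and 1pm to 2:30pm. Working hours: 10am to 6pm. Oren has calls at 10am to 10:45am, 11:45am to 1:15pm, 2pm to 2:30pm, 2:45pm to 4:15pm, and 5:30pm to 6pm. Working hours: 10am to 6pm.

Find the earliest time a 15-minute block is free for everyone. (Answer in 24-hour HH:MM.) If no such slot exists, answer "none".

Elena free within 10:00–18:00: 10:45–11:00, 11:45–13:00, 14:30–18:00.
Oren free within 10:00–18:00: 10:45–11:45, 13:15–14:00, 14:30–14:45, 16:15–17:30.
Pablo ∩ Thandi: 10:00–11:00, 15:30–15:45, 17:00–17:15.
Pablo ∩ Thandi ∩ Elena: 10:45–11:00, 15:30–15:45, 17:00–17:15.
Pablo ∩ Thandi ∩ Elena ∩ Oren: 10:45–11:00, 17:00–17:15.
Windows ≥ 15 min: 10:45–11:00, 17:00–17:15.
Earliest such window starts at 10:45.

10:45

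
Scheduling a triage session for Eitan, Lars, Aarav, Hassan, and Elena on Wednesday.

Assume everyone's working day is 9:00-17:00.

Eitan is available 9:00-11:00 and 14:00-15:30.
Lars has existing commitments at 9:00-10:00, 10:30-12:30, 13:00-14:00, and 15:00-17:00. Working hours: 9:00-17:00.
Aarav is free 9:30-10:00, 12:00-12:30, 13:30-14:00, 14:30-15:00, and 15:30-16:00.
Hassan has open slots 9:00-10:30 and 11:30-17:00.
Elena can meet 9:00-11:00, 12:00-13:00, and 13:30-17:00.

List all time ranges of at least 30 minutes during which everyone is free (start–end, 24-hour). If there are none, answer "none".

Lars free within 09:00–17:00: 10:00–10:30, 12:30–13:00, 14:00–15:00.
Eitan ∩ Lars: 10:00–10:30, 14:00–15:00.
Eitan ∩ Lars ∩ Aarav: 14:30–15:00.
Eitan ∩ Lars ∩ Aarav ∩ Hassan: 14:30–15:00.
Eitan ∩ Lars ∩ Aarav ∩ Hassan ∩ Elena: 14:30–15:00.
Windows ≥ 30 min: 14:30–15:00.

14:30–15:00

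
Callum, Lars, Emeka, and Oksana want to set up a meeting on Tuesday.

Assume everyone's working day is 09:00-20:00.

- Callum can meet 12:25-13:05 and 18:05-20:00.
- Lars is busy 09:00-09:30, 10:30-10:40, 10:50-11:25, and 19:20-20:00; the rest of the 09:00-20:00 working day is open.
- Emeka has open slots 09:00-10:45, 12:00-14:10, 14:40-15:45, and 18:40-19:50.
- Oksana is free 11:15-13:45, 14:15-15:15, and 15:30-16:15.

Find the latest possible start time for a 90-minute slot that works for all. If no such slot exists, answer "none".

none

Lars free within 09:00–20:00: 09:30–10:30, 10:40–10:50, 11:25–19:20.
Callum ∩ Lars: 12:25–13:05, 18:05–19:20.
Callum ∩ Lars ∩ Emeka: 12:25–13:05, 18:40–19:20.
Callum ∩ Lars ∩ Emeka ∩ Oksana: 12:25–13:05.
Windows ≥ 90 min: (none).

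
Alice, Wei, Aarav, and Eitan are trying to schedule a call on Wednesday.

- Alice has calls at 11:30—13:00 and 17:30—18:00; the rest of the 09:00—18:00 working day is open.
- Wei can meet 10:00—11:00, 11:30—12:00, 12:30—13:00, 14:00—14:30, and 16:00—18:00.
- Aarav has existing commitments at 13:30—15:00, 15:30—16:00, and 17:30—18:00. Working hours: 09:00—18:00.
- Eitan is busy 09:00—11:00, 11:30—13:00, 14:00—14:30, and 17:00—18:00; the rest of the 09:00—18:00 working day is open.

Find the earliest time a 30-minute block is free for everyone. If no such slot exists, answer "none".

16:00

Alice free within 09:00–18:00: 09:00–11:30, 13:00–17:30.
Aarav free within 09:00–18:00: 09:00–13:30, 15:00–15:30, 16:00–17:30.
Eitan free within 09:00–18:00: 11:00–11:30, 13:00–14:00, 14:30–17:00.
Alice ∩ Wei: 10:00–11:00, 14:00–14:30, 16:00–17:30.
Alice ∩ Wei ∩ Aarav: 10:00–11:00, 16:00–17:30.
Alice ∩ Wei ∩ Aarav ∩ Eitan: 16:00–17:00.
Windows ≥ 30 min: 16:00–17:00.
Earliest such window starts at 16:00.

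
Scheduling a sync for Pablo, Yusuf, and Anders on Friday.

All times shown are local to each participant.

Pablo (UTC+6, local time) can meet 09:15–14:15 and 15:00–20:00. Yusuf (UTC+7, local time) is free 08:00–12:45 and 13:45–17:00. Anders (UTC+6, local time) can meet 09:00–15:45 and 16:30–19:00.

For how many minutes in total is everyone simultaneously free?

Pablo → UTC: 03:15–08:15, 09:00–14:00.
Yusuf → UTC: 01:00–05:45, 06:45–10:00.
Anders → UTC: 03:00–09:45, 10:30–13:00.
Pablo ∩ Yusuf: 03:15–05:45, 06:45–08:15, 09:00–10:00.
Pablo ∩ Yusuf ∩ Anders: 03:15–05:45, 06:45–08:15, 09:00–09:45.
Total common minutes: 150 + 90 + 45 = 285.

285 minutes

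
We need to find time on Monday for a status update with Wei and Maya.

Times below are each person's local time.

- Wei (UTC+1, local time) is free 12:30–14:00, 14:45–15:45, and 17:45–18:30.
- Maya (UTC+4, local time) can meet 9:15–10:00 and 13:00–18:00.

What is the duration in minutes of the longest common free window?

Wei → UTC: 11:30–13:00, 13:45–14:45, 16:45–17:30.
Maya → UTC: 05:15–06:00, 09:00–14:00.
Wei ∩ Maya: 11:30–13:00, 13:45–14:00.
Common window lengths: 90, 15 min; longest is 90.

90 minutes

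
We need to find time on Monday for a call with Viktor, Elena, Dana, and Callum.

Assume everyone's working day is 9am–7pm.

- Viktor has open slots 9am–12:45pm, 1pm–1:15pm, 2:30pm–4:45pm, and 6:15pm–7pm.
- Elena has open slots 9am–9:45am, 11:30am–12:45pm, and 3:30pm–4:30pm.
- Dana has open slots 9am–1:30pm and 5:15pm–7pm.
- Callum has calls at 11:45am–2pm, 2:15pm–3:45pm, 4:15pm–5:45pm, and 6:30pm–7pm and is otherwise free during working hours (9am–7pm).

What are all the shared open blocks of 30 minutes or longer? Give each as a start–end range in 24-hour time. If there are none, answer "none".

Callum free within 09:00–19:00: 09:00–11:45, 14:00–14:15, 15:45–16:15, 17:45–18:30.
Viktor ∩ Elena: 09:00–09:45, 11:30–12:45, 15:30–16:30.
Viktor ∩ Elena ∩ Dana: 09:00–09:45, 11:30–12:45.
Viktor ∩ Elena ∩ Dana ∩ Callum: 09:00–09:45, 11:30–11:45.
Windows ≥ 30 min: 09:00–09:45.

09:00–09:45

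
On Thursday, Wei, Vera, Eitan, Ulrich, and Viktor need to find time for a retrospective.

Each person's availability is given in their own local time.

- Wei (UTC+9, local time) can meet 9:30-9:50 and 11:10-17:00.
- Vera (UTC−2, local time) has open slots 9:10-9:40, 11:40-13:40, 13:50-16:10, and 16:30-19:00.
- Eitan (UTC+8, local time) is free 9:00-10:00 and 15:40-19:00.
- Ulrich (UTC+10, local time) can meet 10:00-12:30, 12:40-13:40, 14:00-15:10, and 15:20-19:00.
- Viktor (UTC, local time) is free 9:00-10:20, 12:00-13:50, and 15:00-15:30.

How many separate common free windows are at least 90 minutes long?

Wei → UTC: 00:30–00:50, 02:10–08:00.
Vera → UTC: 11:10–11:40, 13:40–15:40, 15:50–18:10, 18:30–21:00.
Eitan → UTC: 01:00–02:00, 07:40–11:00.
Ulrich → UTC: 00:00–02:30, 02:40–03:40, 04:00–05:10, 05:20–09:00.
Viktor → UTC: 09:00–10:20, 12:00–13:50, 15:00–15:30.
Wei ∩ Vera: (none).
Wei ∩ Vera ∩ Eitan: (none).
Wei ∩ Vera ∩ Eitan ∩ Ulrich: (none).
Wei ∩ Vera ∩ Eitan ∩ Ulrich ∩ Viktor: (none).
Windows ≥ 90 min: (none).
That's 0 windows.

0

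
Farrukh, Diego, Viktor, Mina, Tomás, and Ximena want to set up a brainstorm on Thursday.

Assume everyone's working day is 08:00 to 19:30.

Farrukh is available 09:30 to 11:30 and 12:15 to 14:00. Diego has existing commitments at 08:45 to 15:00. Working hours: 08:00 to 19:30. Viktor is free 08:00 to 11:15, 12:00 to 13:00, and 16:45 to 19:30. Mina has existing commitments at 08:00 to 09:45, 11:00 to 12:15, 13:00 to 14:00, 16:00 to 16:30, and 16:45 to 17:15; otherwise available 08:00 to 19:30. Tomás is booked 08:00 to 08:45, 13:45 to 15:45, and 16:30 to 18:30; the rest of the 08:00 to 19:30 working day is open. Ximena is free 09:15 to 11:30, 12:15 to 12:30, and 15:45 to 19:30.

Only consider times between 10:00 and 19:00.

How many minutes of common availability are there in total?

0 minutes

Diego free within 08:00–19:30: 08:00–08:45, 15:00–19:30.
Mina free within 08:00–19:30: 09:45–11:00, 12:15–13:00, 14:00–16:00, 16:30–16:45, 17:15–19:30.
Tomás free within 08:00–19:30: 08:45–13:45, 15:45–16:30, 18:30–19:30.
Farrukh ∩ Diego: (none).
Farrukh ∩ Diego ∩ Viktor: (none).
Farrukh ∩ Diego ∩ Viktor ∩ Mina: (none).
Farrukh ∩ Diego ∩ Viktor ∩ Mina ∩ Tomás: (none).
Farrukh ∩ Diego ∩ Viktor ∩ Mina ∩ Tomás ∩ Ximena: (none).
Restricted to 10:00–19:00: (none).
Total common minutes: 0.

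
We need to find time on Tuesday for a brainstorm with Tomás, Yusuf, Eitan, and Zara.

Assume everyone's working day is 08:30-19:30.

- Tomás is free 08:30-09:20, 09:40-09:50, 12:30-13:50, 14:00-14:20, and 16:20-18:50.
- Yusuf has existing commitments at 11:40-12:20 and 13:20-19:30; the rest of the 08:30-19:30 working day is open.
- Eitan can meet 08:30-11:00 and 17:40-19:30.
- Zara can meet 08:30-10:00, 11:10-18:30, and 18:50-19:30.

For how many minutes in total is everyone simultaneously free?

60 minutes

Yusuf free within 08:30–19:30: 08:30–11:40, 12:20–13:20.
Tomás ∩ Yusuf: 08:30–09:20, 09:40–09:50, 12:30–13:20.
Tomás ∩ Yusuf ∩ Eitan: 08:30–09:20, 09:40–09:50.
Tomás ∩ Yusuf ∩ Eitan ∩ Zara: 08:30–09:20, 09:40–09:50.
Total common minutes: 50 + 10 = 60.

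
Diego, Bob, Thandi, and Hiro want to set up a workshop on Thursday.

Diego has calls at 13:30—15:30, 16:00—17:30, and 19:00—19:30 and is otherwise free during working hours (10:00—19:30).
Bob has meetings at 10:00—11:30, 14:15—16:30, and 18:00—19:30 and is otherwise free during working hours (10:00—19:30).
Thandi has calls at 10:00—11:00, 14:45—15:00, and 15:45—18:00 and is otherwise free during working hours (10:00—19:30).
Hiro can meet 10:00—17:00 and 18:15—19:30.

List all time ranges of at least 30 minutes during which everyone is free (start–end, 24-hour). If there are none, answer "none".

11:30–13:30

Diego free within 10:00–19:30: 10:00–13:30, 15:30–16:00, 17:30–19:00.
Bob free within 10:00–19:30: 11:30–14:15, 16:30–18:00.
Thandi free within 10:00–19:30: 11:00–14:45, 15:00–15:45, 18:00–19:30.
Diego ∩ Bob: 11:30–13:30, 17:30–18:00.
Diego ∩ Bob ∩ Thandi: 11:30–13:30.
Diego ∩ Bob ∩ Thandi ∩ Hiro: 11:30–13:30.
Windows ≥ 30 min: 11:30–13:30.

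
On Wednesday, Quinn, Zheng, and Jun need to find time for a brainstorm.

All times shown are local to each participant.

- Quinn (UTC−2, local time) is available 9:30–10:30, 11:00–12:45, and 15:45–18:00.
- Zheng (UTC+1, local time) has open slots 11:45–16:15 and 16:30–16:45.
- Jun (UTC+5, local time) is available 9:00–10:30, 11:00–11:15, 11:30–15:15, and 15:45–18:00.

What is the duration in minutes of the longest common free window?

60 minutes

Quinn → UTC: 11:30–12:30, 13:00–14:45, 17:45–20:00.
Zheng → UTC: 10:45–15:15, 15:30–15:45.
Jun → UTC: 04:00–05:30, 06:00–06:15, 06:30–10:15, 10:45–13:00.
Quinn ∩ Zheng: 11:30–12:30, 13:00–14:45.
Quinn ∩ Zheng ∩ Jun: 11:30–12:30.
Single common window of 60 minutes.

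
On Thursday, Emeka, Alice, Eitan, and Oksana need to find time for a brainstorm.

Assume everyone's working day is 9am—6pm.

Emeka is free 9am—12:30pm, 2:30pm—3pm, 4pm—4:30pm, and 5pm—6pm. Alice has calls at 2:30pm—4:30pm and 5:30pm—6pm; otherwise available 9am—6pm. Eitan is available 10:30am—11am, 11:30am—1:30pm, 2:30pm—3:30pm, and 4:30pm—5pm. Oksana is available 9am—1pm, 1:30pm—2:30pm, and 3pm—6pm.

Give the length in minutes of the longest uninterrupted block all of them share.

Alice free within 09:00–18:00: 09:00–14:30, 16:30–17:30.
Emeka ∩ Alice: 09:00–12:30, 17:00–17:30.
Emeka ∩ Alice ∩ Eitan: 10:30–11:00, 11:30–12:30.
Emeka ∩ Alice ∩ Eitan ∩ Oksana: 10:30–11:00, 11:30–12:30.
Common window lengths: 30, 60 min; longest is 60.

60 minutes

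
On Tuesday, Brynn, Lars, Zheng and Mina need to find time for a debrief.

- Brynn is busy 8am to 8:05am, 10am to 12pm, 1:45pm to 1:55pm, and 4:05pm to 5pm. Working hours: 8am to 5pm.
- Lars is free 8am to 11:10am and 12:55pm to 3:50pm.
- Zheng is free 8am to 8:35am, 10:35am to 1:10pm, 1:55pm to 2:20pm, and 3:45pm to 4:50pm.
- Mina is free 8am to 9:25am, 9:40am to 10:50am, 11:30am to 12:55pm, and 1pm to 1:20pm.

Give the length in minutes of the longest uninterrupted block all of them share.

30 minutes

Brynn free within 08:00–17:00: 08:05–10:00, 12:00–13:45, 13:55–16:05.
Brynn ∩ Lars: 08:05–10:00, 12:55–13:45, 13:55–15:50.
Brynn ∩ Lars ∩ Zheng: 08:05–08:35, 12:55–13:10, 13:55–14:20, 15:45–15:50.
Brynn ∩ Lars ∩ Zheng ∩ Mina: 08:05–08:35, 13:00–13:10.
Common window lengths: 30, 10 min; longest is 30.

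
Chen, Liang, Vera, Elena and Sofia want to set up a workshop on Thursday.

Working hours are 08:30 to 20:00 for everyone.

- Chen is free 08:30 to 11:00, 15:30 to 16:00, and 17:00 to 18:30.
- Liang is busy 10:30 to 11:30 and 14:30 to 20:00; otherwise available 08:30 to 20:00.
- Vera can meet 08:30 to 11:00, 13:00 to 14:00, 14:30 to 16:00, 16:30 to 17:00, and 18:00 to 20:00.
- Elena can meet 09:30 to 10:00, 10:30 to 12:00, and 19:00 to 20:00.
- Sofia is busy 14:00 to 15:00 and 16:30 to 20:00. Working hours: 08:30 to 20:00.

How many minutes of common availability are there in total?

Liang free within 08:30–20:00: 08:30–10:30, 11:30–14:30.
Sofia free within 08:30–20:00: 08:30–14:00, 15:00–16:30.
Chen ∩ Liang: 08:30–10:30.
Chen ∩ Liang ∩ Vera: 08:30–10:30.
Chen ∩ Liang ∩ Vera ∩ Elena: 09:30–10:00.
Chen ∩ Liang ∩ Vera ∩ Elena ∩ Sofia: 09:30–10:00.
Total common minutes: 30.

30 minutes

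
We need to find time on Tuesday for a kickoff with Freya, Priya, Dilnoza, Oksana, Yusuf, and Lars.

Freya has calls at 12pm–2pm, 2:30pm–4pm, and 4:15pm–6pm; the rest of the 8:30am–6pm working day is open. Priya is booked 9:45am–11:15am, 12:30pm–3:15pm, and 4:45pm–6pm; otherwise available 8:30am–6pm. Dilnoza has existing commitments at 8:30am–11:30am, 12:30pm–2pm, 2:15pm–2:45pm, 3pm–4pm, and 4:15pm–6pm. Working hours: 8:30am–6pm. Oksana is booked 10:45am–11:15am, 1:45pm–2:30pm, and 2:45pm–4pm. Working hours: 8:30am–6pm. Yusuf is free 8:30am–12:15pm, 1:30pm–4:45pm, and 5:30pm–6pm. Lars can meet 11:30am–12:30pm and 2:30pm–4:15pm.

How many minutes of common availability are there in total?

45 minutes

Freya free within 08:30–18:00: 08:30–12:00, 14:00–14:30, 16:00–16:15.
Priya free within 08:30–18:00: 08:30–09:45, 11:15–12:30, 15:15–16:45.
Dilnoza free within 08:30–18:00: 11:30–12:30, 14:00–14:15, 14:45–15:00, 16:00–16:15.
Oksana free within 08:30–18:00: 08:30–10:45, 11:15–13:45, 14:30–14:45, 16:00–18:00.
Freya ∩ Priya: 08:30–09:45, 11:15–12:00, 16:00–16:15.
Freya ∩ Priya ∩ Dilnoza: 11:30–12:00, 16:00–16:15.
Freya ∩ Priya ∩ Dilnoza ∩ Oksana: 11:30–12:00, 16:00–16:15.
Freya ∩ Priya ∩ Dilnoza ∩ Oksana ∩ Yusuf: 11:30–12:00, 16:00–16:15.
Freya ∩ Priya ∩ Dilnoza ∩ Oksana ∩ Yusuf ∩ Lars: 11:30–12:00, 16:00–16:15.
Total common minutes: 30 + 15 = 45.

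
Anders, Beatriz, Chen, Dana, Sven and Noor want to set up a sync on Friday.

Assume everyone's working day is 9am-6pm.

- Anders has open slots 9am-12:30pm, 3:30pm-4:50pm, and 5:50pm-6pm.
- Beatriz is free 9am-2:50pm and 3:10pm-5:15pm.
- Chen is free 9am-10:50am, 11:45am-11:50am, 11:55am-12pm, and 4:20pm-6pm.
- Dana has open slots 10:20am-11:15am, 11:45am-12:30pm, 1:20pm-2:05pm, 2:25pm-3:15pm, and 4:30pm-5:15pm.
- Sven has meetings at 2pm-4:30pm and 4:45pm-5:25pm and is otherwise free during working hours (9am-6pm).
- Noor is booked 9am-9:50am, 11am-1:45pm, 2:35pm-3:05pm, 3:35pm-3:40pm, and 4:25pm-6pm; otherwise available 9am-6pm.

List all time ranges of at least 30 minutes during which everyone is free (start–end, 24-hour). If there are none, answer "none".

Sven free within 09:00–18:00: 09:00–14:00, 16:30–16:45, 17:25–18:00.
Noor free within 09:00–18:00: 09:50–11:00, 13:45–14:35, 15:05–15:35, 15:40–16:25.
Anders ∩ Beatriz: 09:00–12:30, 15:30–16:50.
Anders ∩ Beatriz ∩ Chen: 09:00–10:50, 11:45–11:50, 11:55–12:00, 16:20–16:50.
Anders ∩ Beatriz ∩ Chen ∩ Dana: 10:20–10:50, 11:45–11:50, 11:55–12:00, 16:30–16:50.
Anders ∩ Beatriz ∩ Chen ∩ Dana ∩ Sven: 10:20–10:50, 11:45–11:50, 11:55–12:00, 16:30–16:45.
Anders ∩ Beatriz ∩ Chen ∩ Dana ∩ Sven ∩ Noor: 10:20–10:50.
Windows ≥ 30 min: 10:20–10:50.

10:20–10:50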